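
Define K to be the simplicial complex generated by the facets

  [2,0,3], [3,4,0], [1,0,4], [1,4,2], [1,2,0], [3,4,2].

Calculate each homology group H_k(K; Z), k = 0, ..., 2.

Order the vertices as 0 < 1 < 2 < 3 < 4. Listing each simplex with vertices in this order, K has dimension 2 with simplices:

  0-simplices (5): [0], [1], [2], [3], [4]
  1-simplices (9): [0,1], [0,2], [0,3], [0,4], [1,2], [1,4], [2,3], [2,4], [3,4]
  2-simplices (6): [0,1,2], [0,1,4], [0,2,3], [0,3,4], [1,2,4], [2,3,4]

so the chain groups are C_0 ≅ Z^5, C_1 ≅ Z^9, C_2 ≅ Z^6.

Boundary ∂_1: C_1 → C_0 maps an edge to its endpoints' difference, ∂[p,q] = q − p.
As a 5×9 matrix over Z this has rank 4, with invariant factors (1,1,1,1).

The boundary map ∂_2: C_2 → C_1 acts by ∂[p,q,r] = [q,r] − [p,r] + [p,q]. For instance
  ∂[1,2,4] = [2,4] − [1,4] + [1,2],
  ∂[0,1,2] = [1,2] − [0,2] + [0,1].
This gives a 9×6 integer matrix of rank 5; reducing to Smith normal form yields diagonal entries (1,1,1,1,1).

From H_k ≅ ker(∂_k) / im(∂_{k+1}) we obtain:

  H_0: rank C_0 − rank ∂_1 = 5 − 4 = 1, and the invariant factors of ∂_1 are all 1, so H_0 ≅ Z.
  H_1: rank ker ∂_1 − rank ∂_2 = (9 − 4) − 5 = 0, and the invariant factors of ∂_2 are all 1, so H_1 ≅ 0.
  H_2: rank ker ∂_2 − rank ∂_3 = (6 − 5) − 0 = 1, and there is no ∂_3, so H_2 ≅ Z.

H_0 = Z,  H_1 = 0,  H_2 = Z.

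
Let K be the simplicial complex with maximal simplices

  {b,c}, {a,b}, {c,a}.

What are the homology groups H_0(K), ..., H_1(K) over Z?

K has 3 vertices, 3 edges.
rank ∂_0 = 0, rank ∂_1 = 2 ⇒ b_0 = 3 − 0 − 2 = 1; all invariant factors of ∂_1 are 1 so no torsion. So H_0 = Z.
rank ∂_1 = 2, rank ∂_2 = 0 ⇒ b_1 = 3 − 2 − 0 = 1. So H_1 = Z.

H_0 ≅ Z,  H_1 ≅ Z.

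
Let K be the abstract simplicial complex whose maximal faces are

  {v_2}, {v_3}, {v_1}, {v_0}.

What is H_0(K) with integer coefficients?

H_0 ≅ Z^4.

Order the vertices as v_0 < v_1 < v_2 < v_3. Listing each simplex with vertices in this order, K has dimension 0 with simplices:

  0-simplices (4): [v_0], [v_1], [v_2], [v_3]

giving chain groups C_0 ≅ Z^4.

Now H_k = ker ∂_k / im ∂_{k+1}, so:

  H_0: rank C_0 − rank ∂_1 = 4 − 0 = 4, and there is no ∂_1, so H_0 ≅ Z^4.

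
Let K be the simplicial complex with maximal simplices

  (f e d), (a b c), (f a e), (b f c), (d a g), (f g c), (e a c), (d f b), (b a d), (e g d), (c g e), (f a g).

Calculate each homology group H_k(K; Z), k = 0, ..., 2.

Order the vertices as a < b < c < d < e < f < g. Listing each simplex with vertices in this order, K has dimension 2 with simplices:

  0-simplices (7): a, b, c, d, e, f, g
  1-simplices (18): ab, ac, ad, ae, af, ag, bc, bd, bf, ce, cf, cg, de, df, dg, ef, eg, fg
  2-simplices (12): abc, abd, ace, adg, aef, afg, bcf, bdf, ceg, cfg, def, deg

Hence C_0 ≅ Z^7, C_1 ≅ Z^18, C_2 ≅ Z^12.

Boundary ∂_1: C_1 → C_0 maps an edge to its endpoints' difference, ∂[p,q] = q − p.
The 7×18 boundary matrix has rank 6 and Smith normal form diag(1,1,1,1,1,1).

Boundary ∂_2: C_2 → C_1 sends each 2-simplex [p,q,r] to [q,r] − [p,r] + [p,q]. For instance
  ∂abd = bd − ad + ab,
  ∂ace = ce − ae + ac.
The 18×12 boundary matrix has rank 12 and Smith normal form diag(1,1,1,1,1,1,1,1,1,1,1,2).

Now H_k = ker ∂_k / im ∂_{k+1}, so:

  H_0: rank C_0 − rank ∂_1 = 7 − 6 = 1, and the invariant factors of ∂_1 are all 1, so H_0 = Z.
  H_1: rank ker ∂_1 − rank ∂_2 = (18 − 6) − 12 = 0, and ∂_2 has invariant factor 2 > 1, so H_1 = Z/2Z.
  H_2: rank ker ∂_2 − rank ∂_3 = (12 − 12) − 0 = 0, and there is no ∂_3, so H_2 = 0.

H_0 ≅ Z,  H_1 ≅ Z/2Z,  H_2 = 0.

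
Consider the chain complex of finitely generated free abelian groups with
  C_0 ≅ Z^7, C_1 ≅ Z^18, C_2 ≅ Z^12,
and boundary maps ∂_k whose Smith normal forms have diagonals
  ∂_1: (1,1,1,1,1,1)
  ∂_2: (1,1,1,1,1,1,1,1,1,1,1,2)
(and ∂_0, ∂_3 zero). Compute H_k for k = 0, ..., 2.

H_0 = Z,  H_1 = Z/2,  H_2 = 0.

H_0: b_0 = 7 − 0 − 6 = 1; torsion from ∂_1 factors > 1: none. So H_0 = Z.
H_1: b_1 = 18 − 6 − 12 = 0; torsion from ∂_2 factors > 1: [2]. So H_1 = Z/2.
H_2: b_2 = 12 − 12 − 0 = 0; torsion from ∂_3 factors > 1: none. So H_2 = 0.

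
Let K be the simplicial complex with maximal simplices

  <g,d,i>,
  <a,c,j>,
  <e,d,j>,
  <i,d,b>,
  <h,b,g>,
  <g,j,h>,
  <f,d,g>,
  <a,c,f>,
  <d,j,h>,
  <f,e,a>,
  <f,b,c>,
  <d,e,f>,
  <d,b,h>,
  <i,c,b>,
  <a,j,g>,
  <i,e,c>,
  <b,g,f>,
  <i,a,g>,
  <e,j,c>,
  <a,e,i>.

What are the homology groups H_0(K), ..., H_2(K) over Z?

Order the vertices as a < b < c < d < e < f < g < h < i < j. Listing each simplex with vertices in this order, K has dimension 2 with simplices:

  0-simplices (10): a, b, c, d, e, f, g, h, i, j
  1-simplices (30): ac, ae, af, ag, ai, aj, bc, bd, bf, bg, bh, bi, ce, cf, ci, cj, de, df, dg, dh, di, dj, ef, ei, ej, fg, gh, gi, gj, hj
  2-simplices (20): acf, acj, aef, aei, agi, agj, bcf, bci, bdh, bdi, bfg, bgh, cei, cej, def, dej, dfg, dgi, dhj, ghj

Hence C_0 ≅ Z^10, C_1 ≅ Z^30, C_2 ≅ Z^20.

∂_1: C_1 → C_0 sends each edge [p,q] (with p < q) to q − p.
This gives a 10×30 integer matrix of rank 9; reducing to Smith normal form yields diagonal entries (1,1,1,1,1,1,1,1,1).

Boundary ∂_2: C_2 → C_1 sends each 2-simplex [p,q,r] to [q,r] − [p,r] + [p,q]. For instance
  ∂bfg = fg − bg + bf,
  ∂bcf = cf − bf + bc.
As a 30×20 matrix over Z this has rank 20, with invariant factors (1,1,1,1,1,1,1,1,1,1,1,1,1,1,1,1,1,1,1,2).

Computing H_k = (kernel of ∂_k) / (image of ∂_{k+1}):

  H_0: rank C_0 − rank ∂_1 = 10 − 9 = 1, and the invariant factors of ∂_1 are all 1, so H_0 = Z.
  H_1: rank ker ∂_1 − rank ∂_2 = (30 − 9) − 20 = 1, and ∂_2 has invariant factor 2 > 1, so H_1 = Z × Z/2.
  H_2: rank ker ∂_2 − rank ∂_3 = (20 − 20) − 0 = 0, and there is no ∂_3, so H_2 = 0.

(K is a triangulation of the Klein bottle.)

H_0 ≅ Z,  H_1 ≅ Z × Z/2,  H_2 = 0.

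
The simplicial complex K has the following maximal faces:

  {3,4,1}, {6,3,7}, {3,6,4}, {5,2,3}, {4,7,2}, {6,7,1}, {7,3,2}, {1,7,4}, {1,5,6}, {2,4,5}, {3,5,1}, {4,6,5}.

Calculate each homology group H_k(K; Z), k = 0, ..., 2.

H_0 = Z,  H_1 = Z/2,  H_2 = 0.

Take the total order 1 < 2 < 3 < 4 < 5 < 6 < 7 on the vertex set. Then K (dimension 2) consists of the simplices:

  0-simplices (7): [1], [2], [3], [4], [5], [6], [7]
  1-simplices (18): [1,3], [1,4], [1,5], [1,6], [1,7], [2,3], [2,4], [2,5], [2,7], [3,4], [3,5], [3,6], [3,7], [4,5], [4,6], [4,7], [5,6], [6,7]
  2-simplices (12): [1,3,4], [1,3,5], [1,4,7], [1,5,6], [1,6,7], [2,3,5], [2,3,7], [2,4,5], [2,4,7], [3,4,6], [3,6,7], [4,5,6]

giving chain groups C_0 ≅ Z^7, C_1 ≅ Z^18, C_2 ≅ Z^12.

The boundary map ∂_1: C_1 → C_0 is given by ∂[p,q] = [q] − [p].
This gives a 7×18 integer matrix of rank 6; reducing to Smith normal form yields diagonal entries (1,1,1,1,1,1).

The boundary map ∂_2: C_2 → C_1 maps a triangle to the signed sum of its edges. For instance
  ∂[1,4,7] = [4,7] − [1,7] + [1,4],
  ∂[3,4,6] = [4,6] − [3,6] + [3,4].
The 18×12 boundary matrix has rank 12 and Smith normal form diag(1,1,1,1,1,1,1,1,1,1,1,2).

Computing H_k = (kernel of ∂_k) / (image of ∂_{k+1}):

  H_0: rank C_0 − rank ∂_1 = 7 − 6 = 1, and the invariant factors of ∂_1 are all 1, so H_0 ≅ Z.
  H_1: rank ker ∂_1 − rank ∂_2 = (18 − 6) − 12 = 0, and ∂_2 has invariant factor 2 > 1, so H_1 ≅ Z/2.
  H_2: rank ker ∂_2 − rank ∂_3 = (12 − 12) − 0 = 0, and there is no ∂_3, so H_2 ≅ 0.

(K is a triangulation of the real projective plane RP^2.)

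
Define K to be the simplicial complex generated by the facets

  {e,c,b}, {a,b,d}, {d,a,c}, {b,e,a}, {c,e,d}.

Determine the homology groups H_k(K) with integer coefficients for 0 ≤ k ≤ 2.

H_0 = Z,  H_1 = Z,  H_2 = 0.

Take the total order a < b < c < d < e on the vertex set. Then K (dimension 2) consists of the simplices:

  0-simplices (5): a, b, c, d, e
  1-simplices (10): ab, ac, ad, ae, bc, bd, be, cd, ce, de
  2-simplices (5): abd, abe, acd, bce, cde

Hence C_0 ≅ Z^5, C_1 ≅ Z^10, C_2 ≅ Z^5.

The boundary map ∂_1: C_1 → C_0 is given by ∂[p,q] = [q] − [p].
The 5×10 boundary matrix has rank 4 and Smith normal form diag(1,1,1,1).

The boundary map ∂_2: C_2 → C_1 sends each 2-simplex [p,q,r] to [q,r] − [p,r] + [p,q]. For instance
  ∂abe = be − ae + ab,
  ∂acd = cd − ad + ac.
As a 10×5 matrix over Z this has rank 5, with invariant factors (1,1,1,1,1).

Reading off H_k = ker ∂_k / im ∂_{k+1}:

  H_0: rank C_0 − rank ∂_1 = 5 − 4 = 1, and the invariant factors of ∂_1 are all 1, so H_0 = Z.
  H_1: rank ker ∂_1 − rank ∂_2 = (10 − 4) − 5 = 1, and the invariant factors of ∂_2 are all 1, so H_1 = Z.
  H_2: rank ker ∂_2 − rank ∂_3 = (5 − 5) − 0 = 0, and there is no ∂_3, so H_2 = 0.

(K is a triangulation of the Möbius band.)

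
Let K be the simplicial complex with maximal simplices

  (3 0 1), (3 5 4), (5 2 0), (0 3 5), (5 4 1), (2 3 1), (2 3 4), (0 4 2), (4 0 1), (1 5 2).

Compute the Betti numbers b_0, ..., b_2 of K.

b_0 = 1, b_1 = 0, b_2 = 0.

Take the total order 0 < 1 < 2 < 3 < 4 < 5 on the vertex set. Then K (dimension 2) consists of the simplices:

  0-simplices (6): [0], [1], [2], [3], [4], [5]
  1-simplices (15): [0,1], [0,2], [0,3], [0,4], [0,5], [1,2], [1,3], [1,4], [1,5], [2,3], [2,4], [2,5], [3,4], [3,5], [4,5]
  2-simplices (10): [0,1,3], [0,1,4], [0,2,4], [0,2,5], [0,3,5], [1,2,3], [1,2,5], [1,4,5], [2,3,4], [3,4,5]

so the chain groups are C_0 ≅ Z^6, C_1 ≅ Z^15, C_2 ≅ Z^10.

∂_1: C_1 → C_0 maps an edge to its endpoints' difference, ∂[p,q] = q − p.
The resulting 6×15 matrix has rank 5, and its Smith normal form has invariant factors (1,1,1,1,1).

The boundary map ∂_2: C_2 → C_1 maps a triangle to the signed sum of its edges. For instance
  ∂[0,3,5] = [3,5] − [0,5] + [0,3],
  ∂[3,4,5] = [4,5] − [3,5] + [3,4].
This gives a 15×10 integer matrix of rank 10; reducing to Smith normal form yields diagonal entries (1,1,1,1,1,1,1,1,1,2).

From H_k ≅ ker(∂_k) / im(∂_{k+1}) we obtain:

  H_0: rank C_0 − rank ∂_1 = 6 − 5 = 1, and the invariant factors of ∂_1 are all 1, so H_0 ≅ Z.
  H_1: rank ker ∂_1 − rank ∂_2 = (15 − 5) − 10 = 0, and ∂_2 has invariant factor 2 > 1, so H_1 ≅ Z_2.
  H_2: rank ker ∂_2 − rank ∂_3 = (10 − 10) − 0 = 0, and there is no ∂_3, so H_2 ≅ 0.

As a check, the Euler characteristic is 6 − 15 + 10 = 1, which agrees with 1 − 0 + 0 = 1.
(K is a triangulation of the real projective plane RP^2.)

Hence the Betti numbers are b_0 = 1, b_1 = 0, b_2 = 0.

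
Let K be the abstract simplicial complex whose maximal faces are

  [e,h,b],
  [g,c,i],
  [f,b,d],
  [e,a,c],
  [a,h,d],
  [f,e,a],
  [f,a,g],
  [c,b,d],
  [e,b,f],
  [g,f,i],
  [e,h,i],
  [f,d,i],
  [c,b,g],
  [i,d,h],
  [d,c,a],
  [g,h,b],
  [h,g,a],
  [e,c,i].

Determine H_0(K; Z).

H_0 = Z.

Order the vertices as a < b < c < d < e < f < g < h < i. Listing each simplex with vertices in this order, K has dimension 2 with simplices:

  0-simplices (9): a, b, c, d, e, f, g, h, i
  1-simplices (27): ac, ad, ae, af, ag, ah, bc, bd, be, bf, bg, bh, cd, ce, cg, ci, df, dh, di, ef, eh, ei, fg, fi, gh, gi, hi
  2-simplices (18): acd, ace, adh, aef, afg, agh, bcd, bcg, bdf, bef, beh, bgh, cei, cgi, dfi, dhi, ehi, fgi

so the chain groups are C_0 ≅ Z^9, C_1 ≅ Z^27, C_2 ≅ Z^18.

The boundary map ∂_1: C_1 → C_0 sends each edge [p,q] (with p < q) to q − p.
The 9×27 boundary matrix has rank 8 and Smith normal form diag(1,1,1,1,1,1,1,1).

Boundary ∂_2: C_2 → C_1 sends each 2-simplex [p,q,r] to [q,r] − [p,r] + [p,q]. For instance
  ∂dfi = fi − di + df,
  ∂bcg = cg − bg + bc.
The resulting 27×18 matrix has rank 17, and its Smith normal form has invariant factors (1,1,1,1,1,1,1,1,1,1,1,1,1,1,1,1,1).

From H_k ≅ ker(∂_k) / im(∂_{k+1}) we obtain:

  H_0: rank C_0 − rank ∂_1 = 9 − 8 = 1, and the invariant factors of ∂_1 are all 1, so H_0 ≅ Z.

(K is a triangulation of the torus T^2.)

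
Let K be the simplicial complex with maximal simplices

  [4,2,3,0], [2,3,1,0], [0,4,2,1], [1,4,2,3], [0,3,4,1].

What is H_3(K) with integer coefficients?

Take the total order 0 < 1 < 2 < 3 < 4 on the vertex set. Then K (dimension 3) consists of the simplices:

  0-simplices (5): [0], [1], [2], [3], [4]
  1-simplices (10): [0,1], [0,2], [0,3], [0,4], [1,2], [1,3], [1,4], [2,3], [2,4], [3,4]
  2-simplices (10): [0,1,2], [0,1,3], [0,1,4], [0,2,3], [0,2,4], [0,3,4], [1,2,3], [1,2,4], [1,3,4], [2,3,4]
  3-simplices (5): [0,1,2,3], [0,1,2,4], [0,1,3,4], [0,2,3,4], [1,2,3,4]

Hence C_0 ≅ Z^5, C_1 ≅ Z^10, C_2 ≅ Z^10, C_3 ≅ Z^5.

Boundary ∂_1: C_1 → C_0 maps an edge to its endpoints' difference, ∂[p,q] = q − p. For instance
  ∂[0,4] = [4] − [0].
As a 5×10 matrix over Z this has rank 4, with invariant factors (1,1,1,1).

∂_2: C_2 → C_1 acts by ∂[p,q,r] = [q,r] − [p,r] + [p,q]. For instance
  ∂[0,1,2] = [1,2] − [0,2] + [0,1],
  ∂[1,2,4] = [2,4] − [1,4] + [1,2].
As a 10×10 matrix over Z this has rank 6, with invariant factors (1,1,1,1,1,1).

Boundary ∂_3: C_3 → C_2 sends each 3-simplex σ to the alternating sum Σ_i (−1)^i (σ with its i-th vertex removed). For instance
  ∂[0,1,3,4] = [1,3,4] − [0,3,4] + [0,1,4] − [0,1,3],
  ∂[1,2,3,4] = [2,3,4] − [1,3,4] + [1,2,4] − [1,2,3].
This gives a 10×5 integer matrix of rank 4; reducing to Smith normal form yields diagonal entries (1,1,1,1).

Now H_k = ker ∂_k / im ∂_{k+1}, so:

  H_3: rank ker ∂_3 − rank ∂_4 = (5 − 4) − 0 = 1, and there is no ∂_4, so H_3 = Z.

(K is a triangulation of the 3-sphere S^3.)

H_3 ≅ Z.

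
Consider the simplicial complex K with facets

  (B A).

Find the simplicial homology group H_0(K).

We work with the vertex ordering A < B. The simplices of K, each written with vertices in increasing order, are:

  0-simplices (2): A, B
  1-simplices (1): AB

giving chain groups C_0 ≅ Z^2, C_1 ≅ Z^1.

The boundary map ∂_1: C_1 → C_0 maps an edge to its endpoints' difference, ∂[p,q] = q − p.
This gives a 2×1 integer matrix of rank 1; reducing to Smith normal form yields diagonal entries (1).

From H_k ≅ ker(∂_k) / im(∂_{k+1}) we obtain:

  H_0: rank C_0 − rank ∂_1 = 2 − 1 = 1, and the invariant factors of ∂_1 are all 1, so H_0 = Z.

H_0 ≅ Z.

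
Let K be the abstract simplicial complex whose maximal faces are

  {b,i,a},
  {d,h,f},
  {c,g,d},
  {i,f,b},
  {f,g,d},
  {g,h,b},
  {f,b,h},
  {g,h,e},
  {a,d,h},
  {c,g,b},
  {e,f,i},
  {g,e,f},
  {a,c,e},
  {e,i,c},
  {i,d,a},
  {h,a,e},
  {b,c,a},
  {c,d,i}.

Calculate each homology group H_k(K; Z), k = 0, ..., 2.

H_0 ≅ Z,  H_1 ≅ Z ⊕ Z/2Z,  H_2 = 0.

Take the total order a < b < c < d < e < f < g < h < i on the vertex set. Then K (dimension 2) consists of the simplices:

  0-simplices (9): a, b, c, d, e, f, g, h, i
  1-simplices (27): ab, ac, ad, ae, ah, ai, bc, bf, bg, bh, bi, cd, ce, cg, ci, df, dg, dh, di, ef, eg, eh, ei, fg, fh, fi, gh
  2-simplices (18): abc, abi, ace, adh, adi, aeh, bcg, bfh, bfi, bgh, cdg, cdi, cei, dfg, dfh, efg, efi, egh

giving chain groups C_0 ≅ Z^9, C_1 ≅ Z^27, C_2 ≅ Z^18.

The boundary map ∂_1: C_1 → C_0 sends each edge [p,q] (with p < q) to q − p.
The 9×27 boundary matrix has rank 8 and Smith normal form diag(1,1,1,1,1,1,1,1).

Boundary ∂_2: C_2 → C_1 acts by ∂[p,q,r] = [q,r] − [p,r] + [p,q]. For instance
  ∂ace = ce − ae + ac,
  ∂cdg = dg − cg + cd.
The resulting 27×18 matrix has rank 18, and its Smith normal form has invariant factors (1,1,1,1,1,1,1,1,1,1,1,1,1,1,1,1,1,2).

From H_k ≅ ker(∂_k) / im(∂_{k+1}) we obtain:

  H_0: rank C_0 − rank ∂_1 = 9 − 8 = 1, and the invariant factors of ∂_1 are all 1, so H_0 ≅ Z.
  H_1: rank ker ∂_1 − rank ∂_2 = (27 − 8) − 18 = 1, and ∂_2 has invariant factor 2 > 1, so H_1 ≅ Z ⊕ Z/2Z.
  H_2: rank ker ∂_2 − rank ∂_3 = (18 − 18) − 0 = 0, and there is no ∂_3, so H_2 ≅ 0.

As a check, the Euler characteristic is 9 − 27 + 18 = 0, which agrees with 1 − 1 + 0 = 0.
(K is a triangulation of the Klein bottle.)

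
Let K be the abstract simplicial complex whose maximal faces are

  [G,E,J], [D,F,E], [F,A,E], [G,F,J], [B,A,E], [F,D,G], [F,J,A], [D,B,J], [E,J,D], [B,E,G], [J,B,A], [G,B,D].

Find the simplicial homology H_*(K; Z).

Fix the vertex order A < B < D < E < F < G < J and write every simplex with vertices in increasing order. Then dim K = 2 and the simplices of K are:

  0-simplices (7): A, B, D, E, F, G, J
  1-simplices (18): AB, AE, AF, AJ, BD, BE, BG, BJ, DE, DF, DG, DJ, EF, EG, EJ, FG, FJ, GJ
  2-simplices (12): ABE, ABJ, AEF, AFJ, BDG, BDJ, BEG, DEF, DEJ, DFG, EGJ, FGJ

so the chain groups are C_0 ≅ Z^7, C_1 ≅ Z^18, C_2 ≅ Z^12.

Boundary ∂_1: C_1 → C_0 sends each edge [p,q] (with p < q) to q − p.
As a 7×18 matrix over Z this has rank 6, with invariant factors (1,1,1,1,1,1).

The boundary map ∂_2: C_2 → C_1 acts by ∂[p,q,r] = [q,r] − [p,r] + [p,q]. For instance
  ∂BDJ = DJ − BJ + BD,
  ∂BEG = EG − BG + BE.
The resulting 18×12 matrix has rank 12, and its Smith normal form has invariant factors (1,1,1,1,1,1,1,1,1,1,1,2).

Reading off H_k = ker ∂_k / im ∂_{k+1}:

  H_0: rank C_0 − rank ∂_1 = 7 − 6 = 1, and the invariant factors of ∂_1 are all 1, so H_0 ≅ Z.
  H_1: rank ker ∂_1 − rank ∂_2 = (18 − 6) − 12 = 0, and ∂_2 has invariant factor 2 > 1, so H_1 ≅ Z_2.
  H_2: rank ker ∂_2 − rank ∂_3 = (12 − 12) − 0 = 0, and there is no ∂_3, so H_2 ≅ 0.

As a check, the Euler characteristic is 7 − 18 + 12 = 1, which agrees with 1 − 0 + 0 = 1.

H_0 ≅ Z,  H_1 ≅ Z_2,  H_2 = 0.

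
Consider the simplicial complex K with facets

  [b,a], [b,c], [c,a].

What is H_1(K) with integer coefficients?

H_1 ≅ Z.

We work with the vertex ordering a < b < c. The simplices of K, each written with vertices in increasing order, are:

  0-simplices (3): a, b, c
  1-simplices (3): ab, ac, bc

giving chain groups C_0 ≅ Z^3, C_1 ≅ Z^3.

Boundary ∂_1: C_1 → C_0 maps an edge to its endpoints' difference, ∂[p,q] = q − p.
This gives a 3×3 integer matrix of rank 2; reducing to Smith normal form yields diagonal entries (1,1).

Computing H_k = (kernel of ∂_k) / (image of ∂_{k+1}):

  H_1: rank ker ∂_1 − rank ∂_2 = (3 − 2) − 0 = 1, and there is no ∂_2, so H_1 ≅ Z.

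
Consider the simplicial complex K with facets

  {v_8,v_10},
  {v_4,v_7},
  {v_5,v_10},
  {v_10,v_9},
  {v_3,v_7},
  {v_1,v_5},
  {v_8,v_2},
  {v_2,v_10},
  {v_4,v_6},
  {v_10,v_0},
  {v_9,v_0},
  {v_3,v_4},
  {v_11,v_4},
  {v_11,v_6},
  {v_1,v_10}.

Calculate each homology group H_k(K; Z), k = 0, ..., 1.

Take the total order v_0 < v_1 < v_2 < v_3 < v_4 < v_5 < v_6 < v_7 < v_8 < v_9 < v_10 < v_11 on the vertex set. Then K (dimension 1) consists of the simplices:

  0-simplices (12): [v_0], [v_1], [v_2], [v_3], [v_4], [v_5], [v_6], [v_7], [v_8], [v_9], [v_10], [v_11]
  1-simplices (15): (15 of them)

so the chain groups are C_0 ≅ Z^12, C_1 ≅ Z^15.

Boundary ∂_1: C_1 → C_0 sends each edge [p,q] (with p < q) to q − p. For instance
  ∂[v_0,v_10] = [v_10] − [v_0].
As a 12×15 matrix over Z this has rank 10, with invariant factors (1,1,1,1,1,1,1,1,1,1).

Reading off H_k = ker ∂_k / im ∂_{k+1}:

  H_0: rank C_0 − rank ∂_1 = 12 − 10 = 2, and the invariant factors of ∂_1 are all 1, so H_0 ≅ Z^2.
  H_1: rank ker ∂_1 − rank ∂_2 = (15 − 10) − 0 = 5, and there is no ∂_2, so H_1 ≅ Z^5.

(K is a triangulation of the disjoint union of a wedge of 3 circles and a wedge of 2 circles.)

H_0 ≅ Z^2,  H_1 ≅ Z^5.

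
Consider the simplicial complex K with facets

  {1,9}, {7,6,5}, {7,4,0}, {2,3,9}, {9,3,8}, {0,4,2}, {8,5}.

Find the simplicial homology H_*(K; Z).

K has 10 vertices, 15 edges, 5 triangles.
rank ∂_0 = 0, rank ∂_1 = 9 ⇒ b_0 = 10 − 0 − 9 = 1; all invariant factors of ∂_1 are 1 so no torsion. So H_0 = Z.
rank ∂_1 = 9, rank ∂_2 = 5 ⇒ b_1 = 15 − 9 − 5 = 1; all invariant factors of ∂_2 are 1 so no torsion. So H_1 = Z.
rank ∂_2 = 5, rank ∂_3 = 0 ⇒ b_2 = 5 − 5 − 0 = 0. So H_2 = 0.

H_0 ≅ Z,  H_1 ≅ Z,  H_2 = 0.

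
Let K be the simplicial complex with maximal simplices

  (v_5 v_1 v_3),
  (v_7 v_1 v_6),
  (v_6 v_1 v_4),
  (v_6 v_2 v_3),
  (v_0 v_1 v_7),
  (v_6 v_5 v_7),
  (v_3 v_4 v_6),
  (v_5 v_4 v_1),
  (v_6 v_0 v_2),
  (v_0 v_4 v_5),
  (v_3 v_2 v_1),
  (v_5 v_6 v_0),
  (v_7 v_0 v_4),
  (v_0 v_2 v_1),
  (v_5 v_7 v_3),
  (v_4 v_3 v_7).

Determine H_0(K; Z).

H_0 = Z.

Fix the vertex order v_0 < v_1 < v_2 < v_3 < v_4 < v_5 < v_6 < v_7 and write every simplex with vertices in increasing order. Then dim K = 2 and the simplices of K are:

  0-simplices (8): [v_0], [v_1], [v_2], [v_3], [v_4], [v_5], [v_6], [v_7]
  1-simplices (24): (24 of them)
  2-simplices (16): (16 of them)

Hence C_0 ≅ Z^8, C_1 ≅ Z^24, C_2 ≅ Z^16.

The boundary map ∂_1: C_1 → C_0 sends each edge [p,q] (with p < q) to q − p. For instance
  ∂[v_0,v_1] = [v_1] − [v_0].
As a 8×24 matrix over Z this has rank 7, with invariant factors (1,1,1,1,1,1,1).

Boundary ∂_2: C_2 → C_1 maps a triangle to the signed sum of its edges. For instance
  ∂[v_5,v_6,v_7] = [v_6,v_7] − [v_5,v_7] + [v_5,v_6],
  ∂[v_0,v_4,v_7] = [v_4,v_7] − [v_0,v_7] + [v_0,v_4].
As a 24×16 matrix over Z this has rank 15, with invariant factors (1,1,1,1,1,1,1,1,1,1,1,1,1,1,1).

Computing H_k = (kernel of ∂_k) / (image of ∂_{k+1}):

  H_0: rank C_0 − rank ∂_1 = 8 − 7 = 1, and the invariant factors of ∂_1 are all 1, so H_0 = Z.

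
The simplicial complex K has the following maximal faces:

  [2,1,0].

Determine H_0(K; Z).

Order the vertices as 0 < 1 < 2. Listing each simplex with vertices in this order, K has dimension 2 with simplices:

  0-simplices (3): [0], [1], [2]
  1-simplices (3): [0,1], [0,2], [1,2]
  2-simplices (1): [0,1,2]

so the chain groups are C_0 ≅ Z^3, C_1 ≅ Z^3, C_2 ≅ Z^1.

Boundary ∂_1: C_1 → C_0 maps an edge to its endpoints' difference, ∂[p,q] = q − p.
The resulting 3×3 matrix has rank 2, and its Smith normal form has invariant factors (1,1).

Boundary ∂_2: C_2 → C_1 acts by ∂[p,q,r] = [q,r] − [p,r] + [p,q]. For instance
  ∂[0,1,2] = [1,2] − [0,2] + [0,1].
This gives a 3×1 integer matrix of rank 1; reducing to Smith normal form yields diagonal entries (1).

Now H_k = ker ∂_k / im ∂_{k+1}, so:

  H_0: rank C_0 − rank ∂_1 = 3 − 2 = 1, and the invariant factors of ∂_1 are all 1, so H_0 = Z.

H_0 ≅ Z.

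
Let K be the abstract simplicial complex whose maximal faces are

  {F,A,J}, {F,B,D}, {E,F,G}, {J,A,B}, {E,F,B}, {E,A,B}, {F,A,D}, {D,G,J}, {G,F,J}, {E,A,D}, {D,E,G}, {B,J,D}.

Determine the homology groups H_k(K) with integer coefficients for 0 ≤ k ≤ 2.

H_0 ≅ Z,  H_1 ≅ Z/2,  H_2 = 0.

Take the total order A < B < D < E < F < G < J on the vertex set. Then K (dimension 2) consists of the simplices:

  0-simplices (7): A, B, D, E, F, G, J
  1-simplices (18): AB, AD, AE, AF, AJ, BD, BE, BF, BJ, DE, DF, DG, DJ, EF, EG, FG, FJ, GJ
  2-simplices (12): ABE, ABJ, ADE, ADF, AFJ, BDF, BDJ, BEF, DEG, DGJ, EFG, FGJ

giving chain groups C_0 ≅ Z^7, C_1 ≅ Z^18, C_2 ≅ Z^12.

Boundary ∂_1: C_1 → C_0 sends each edge [p,q] (with p < q) to q − p.
The resulting 7×18 matrix has rank 6, and its Smith normal form has invariant factors (1,1,1,1,1,1).

Boundary ∂_2: C_2 → C_1 sends each 2-simplex [p,q,r] to [q,r] − [p,r] + [p,q]. For instance
  ∂ABJ = BJ − AJ + AB,
  ∂BEF = EF − BF + BE.
The 18×12 boundary matrix has rank 12 and Smith normal form diag(1,1,1,1,1,1,1,1,1,1,1,2).

From H_k ≅ ker(∂_k) / im(∂_{k+1}) we obtain:

  H_0: rank C_0 − rank ∂_1 = 7 − 6 = 1, and the invariant factors of ∂_1 are all 1, so H_0 = Z.
  H_1: rank ker ∂_1 − rank ∂_2 = (18 − 6) − 12 = 0, and ∂_2 has invariant factor 2 > 1, so H_1 = Z/2.
  H_2: rank ker ∂_2 − rank ∂_3 = (12 − 12) − 0 = 0, and there is no ∂_3, so H_2 = 0.

(K is a triangulation of the real projective plane RP^2.)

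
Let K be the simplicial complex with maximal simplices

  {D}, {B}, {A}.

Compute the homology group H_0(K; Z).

H_0 ≅ Z^3.

We work with the vertex ordering A < B < D. The simplices of K, each written with vertices in increasing order, are:

  0-simplices (3): A, B, D

so the chain groups are C_0 ≅ Z^3.

Now H_k = ker ∂_k / im ∂_{k+1}, so:

  H_0: rank C_0 − rank ∂_1 = 3 − 0 = 3, and there is no ∂_1, so H_0 ≅ Z^3.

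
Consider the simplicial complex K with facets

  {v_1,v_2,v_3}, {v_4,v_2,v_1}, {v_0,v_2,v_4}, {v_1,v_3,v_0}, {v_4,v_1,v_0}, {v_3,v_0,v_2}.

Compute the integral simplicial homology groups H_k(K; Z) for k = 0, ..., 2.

H_0 ≅ Z,  H_1 = 0,  H_2 ≅ Z.

Take the total order v_0 < v_1 < v_2 < v_3 < v_4 on the vertex set. Then K (dimension 2) consists of the simplices:

  0-simplices (5): [v_0], [v_1], [v_2], [v_3], [v_4]
  1-simplices (9): [v_0,v_1], [v_0,v_2], [v_0,v_3], [v_0,v_4], [v_1,v_2], [v_1,v_3], [v_1,v_4], [v_2,v_3], [v_2,v_4]
  2-simplices (6): [v_0,v_1,v_3], [v_0,v_1,v_4], [v_0,v_2,v_3], [v_0,v_2,v_4], [v_1,v_2,v_3], [v_1,v_2,v_4]

giving chain groups C_0 ≅ Z^5, C_1 ≅ Z^9, C_2 ≅ Z^6.

∂_1: C_1 → C_0 sends each edge [p,q] (with p < q) to q − p. For instance
  ∂[v_0,v_1] = [v_1] − [v_0].
The 5×9 boundary matrix has rank 4 and Smith normal form diag(1,1,1,1).

The boundary map ∂_2: C_2 → C_1 acts by ∂[p,q,r] = [q,r] − [p,r] + [p,q]. For instance
  ∂[v_0,v_1,v_3] = [v_1,v_3] − [v_0,v_3] + [v_0,v_1],
  ∂[v_0,v_2,v_3] = [v_2,v_3] − [v_0,v_3] + [v_0,v_2].
This gives a 9×6 integer matrix of rank 5; reducing to Smith normal form yields diagonal entries (1,1,1,1,1).

Now H_k = ker ∂_k / im ∂_{k+1}, so:

  H_0: rank C_0 − rank ∂_1 = 5 − 4 = 1, and the invariant factors of ∂_1 are all 1, so H_0 ≅ Z.
  H_1: rank ker ∂_1 − rank ∂_2 = (9 − 4) − 5 = 0, and the invariant factors of ∂_2 are all 1, so H_1 ≅ 0.
  H_2: rank ker ∂_2 − rank ∂_3 = (6 − 5) − 0 = 1, and there is no ∂_3, so H_2 ≅ Z.

As a check, the Euler characteristic is 5 − 9 + 6 = 2, which agrees with 1 − 0 + 1 = 2.
(K is a triangulation of the 2-sphere S^2.)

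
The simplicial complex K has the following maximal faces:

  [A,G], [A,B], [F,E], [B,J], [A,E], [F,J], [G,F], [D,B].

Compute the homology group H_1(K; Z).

H_1 = Z^2.

Fix the vertex order A < B < D < E < F < G < J and write every simplex with vertices in increasing order. Then dim K = 1 and the simplices of K are:

  0-simplices (7): A, B, D, E, F, G, J
  1-simplices (8): AB, AE, AG, BD, BJ, EF, FG, FJ

Hence C_0 ≅ Z^7, C_1 ≅ Z^8.

The boundary map ∂_1: C_1 → C_0 sends each edge [p,q] (with p < q) to q − p. For instance
  ∂BD = D − B.
This gives a 7×8 integer matrix of rank 6; reducing to Smith normal form yields diagonal entries (1,1,1,1,1,1).

Reading off H_k = ker ∂_k / im ∂_{k+1}:

  H_1: rank ker ∂_1 − rank ∂_2 = (8 − 6) − 0 = 2, and there is no ∂_2, so H_1 ≅ Z^2.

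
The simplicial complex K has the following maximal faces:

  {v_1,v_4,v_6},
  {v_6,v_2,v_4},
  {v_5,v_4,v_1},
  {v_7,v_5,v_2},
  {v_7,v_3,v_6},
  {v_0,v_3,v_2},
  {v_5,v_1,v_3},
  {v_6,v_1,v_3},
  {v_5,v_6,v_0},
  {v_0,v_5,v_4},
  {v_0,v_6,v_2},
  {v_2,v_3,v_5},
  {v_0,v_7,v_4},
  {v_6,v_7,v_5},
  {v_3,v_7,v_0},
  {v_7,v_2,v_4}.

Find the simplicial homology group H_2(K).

Fix the vertex order v_0 < v_1 < v_2 < v_3 < v_4 < v_5 < v_6 < v_7 and write every simplex with vertices in increasing order. Then dim K = 2 and the simplices of K are:

  0-simplices (8): [v_0], [v_1], [v_2], [v_3], [v_4], [v_5], [v_6], [v_7]
  1-simplices (24): (24 of them)
  2-simplices (16): (16 of them)

giving chain groups C_0 ≅ Z^8, C_1 ≅ Z^24, C_2 ≅ Z^16.

Boundary ∂_1: C_1 → C_0 maps an edge to its endpoints' difference, ∂[p,q] = q − p.
This gives a 8×24 integer matrix of rank 7; reducing to Smith normal form yields diagonal entries (1,1,1,1,1,1,1).

Boundary ∂_2: C_2 → C_1 acts by ∂[p,q,r] = [q,r] − [p,r] + [p,q]. For instance
  ∂[v_2,v_4,v_6] = [v_4,v_6] − [v_2,v_6] + [v_2,v_4],
  ∂[v_1,v_3,v_5] = [v_3,v_5] − [v_1,v_5] + [v_1,v_3].
This gives a 24×16 integer matrix of rank 15; reducing to Smith normal form yields diagonal entries (1,1,1,1,1,1,1,1,1,1,1,1,1,1,1).

Computing H_k = (kernel of ∂_k) / (image of ∂_{k+1}):

  H_2: rank ker ∂_2 − rank ∂_3 = (16 − 15) − 0 = 1, and there is no ∂_3, so H_2 ≅ Z.

(K is a triangulation of the torus T^2.)

H_2 = Z.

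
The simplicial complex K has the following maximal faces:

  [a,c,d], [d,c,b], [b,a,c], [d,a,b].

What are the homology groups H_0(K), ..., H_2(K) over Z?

Order the vertices as a < b < c < d. Listing each simplex with vertices in this order, K has dimension 2 with simplices:

  0-simplices (4): a, b, c, d
  1-simplices (6): ab, ac, ad, bc, bd, cd
  2-simplices (4): abc, abd, acd, bcd

so the chain groups are C_0 ≅ Z^4, C_1 ≅ Z^6, C_2 ≅ Z^4.

The boundary map ∂_1: C_1 → C_0 sends each edge [p,q] (with p < q) to q − p. For instance
  ∂bc = c − b.
This gives a 4×6 integer matrix of rank 3; reducing to Smith normal form yields diagonal entries (1,1,1).

Boundary ∂_2: C_2 → C_1 acts by ∂[p,q,r] = [q,r] − [p,r] + [p,q]. For instance
  ∂abc = bc − ac + ab,
  ∂bcd = cd − bd + bc.
The 6×4 boundary matrix has rank 3 and Smith normal form diag(1,1,1).

Computing H_k = (kernel of ∂_k) / (image of ∂_{k+1}):

  H_0: rank C_0 − rank ∂_1 = 4 − 3 = 1, and the invariant factors of ∂_1 are all 1, so H_0 ≅ Z.
  H_1: rank ker ∂_1 − rank ∂_2 = (6 − 3) − 3 = 0, and the invariant factors of ∂_2 are all 1, so H_1 ≅ 0.
  H_2: rank ker ∂_2 − rank ∂_3 = (4 − 3) − 0 = 1, and there is no ∂_3, so H_2 ≅ Z.

H_0 = Z,  H_1 = 0,  H_2 = Z.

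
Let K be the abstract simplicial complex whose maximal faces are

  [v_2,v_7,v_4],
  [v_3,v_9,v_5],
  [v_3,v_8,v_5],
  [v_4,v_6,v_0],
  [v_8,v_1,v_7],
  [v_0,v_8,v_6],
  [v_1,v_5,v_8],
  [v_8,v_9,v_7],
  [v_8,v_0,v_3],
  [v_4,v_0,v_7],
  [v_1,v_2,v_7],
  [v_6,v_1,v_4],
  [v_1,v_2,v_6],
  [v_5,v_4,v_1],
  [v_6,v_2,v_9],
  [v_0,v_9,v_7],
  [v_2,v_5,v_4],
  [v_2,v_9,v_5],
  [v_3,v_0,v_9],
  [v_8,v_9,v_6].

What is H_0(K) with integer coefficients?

H_0 = Z.

Take the total order v_0 < v_1 < v_2 < v_3 < v_4 < v_5 < v_6 < v_7 < v_8 < v_9 on the vertex set. Then K (dimension 2) consists of the simplices:

  0-simplices (10): [v_0], [v_1], [v_2], [v_3], [v_4], [v_5], [v_6], [v_7], [v_8], [v_9]
  1-simplices (30): (30 of them)
  2-simplices (20): (20 of them)

giving chain groups C_0 ≅ Z^10, C_1 ≅ Z^30, C_2 ≅ Z^20.

∂_1: C_1 → C_0 is given by ∂[p,q] = [q] − [p].
As a 10×30 matrix over Z this has rank 9, with invariant factors (1,1,1,1,1,1,1,1,1).

∂_2: C_2 → C_1 maps a triangle to the signed sum of its edges. For instance
  ∂[v_1,v_4,v_5] = [v_4,v_5] − [v_1,v_5] + [v_1,v_4],
  ∂[v_0,v_3,v_9] = [v_3,v_9] − [v_0,v_9] + [v_0,v_3].
The resulting 30×20 matrix has rank 20, and its Smith normal form has invariant factors (1,1,1,1,1,1,1,1,1,1,1,1,1,1,1,1,1,1,1,2).

From H_k ≅ ker(∂_k) / im(∂_{k+1}) we obtain:

  H_0: rank C_0 − rank ∂_1 = 10 − 9 = 1, and the invariant factors of ∂_1 are all 1, so H_0 ≅ Z.

(K is a triangulation of the Klein bottle.)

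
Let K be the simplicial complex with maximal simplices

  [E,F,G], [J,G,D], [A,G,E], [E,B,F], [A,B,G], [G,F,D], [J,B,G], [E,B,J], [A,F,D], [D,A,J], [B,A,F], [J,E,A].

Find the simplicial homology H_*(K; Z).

Take the total order A < B < D < E < F < G < J on the vertex set. Then K (dimension 2) consists of the simplices:

  0-simplices (7): A, B, D, E, F, G, J
  1-simplices (18): AB, AD, AE, AF, AG, AJ, BE, BF, BG, BJ, DF, DG, DJ, EF, EG, EJ, FG, GJ
  2-simplices (12): ABF, ABG, ADF, ADJ, AEG, AEJ, BEF, BEJ, BGJ, DFG, DGJ, EFG

giving chain groups C_0 ≅ Z^7, C_1 ≅ Z^18, C_2 ≅ Z^12.

∂_1: C_1 → C_0 is given by ∂[p,q] = [q] − [p]. For instance
  ∂EG = G − E.
As a 7×18 matrix over Z this has rank 6, with invariant factors (1,1,1,1,1,1).

The boundary map ∂_2: C_2 → C_1 sends each 2-simplex [p,q,r] to [q,r] − [p,r] + [p,q]. For instance
  ∂EFG = FG − EG + EF,
  ∂DGJ = GJ − DJ + DG.
This gives a 18×12 integer matrix of rank 12; reducing to Smith normal form yields diagonal entries (1,1,1,1,1,1,1,1,1,1,1,2).

From H_k ≅ ker(∂_k) / im(∂_{k+1}) we obtain:

  H_0: rank C_0 − rank ∂_1 = 7 − 6 = 1, and the invariant factors of ∂_1 are all 1, so H_0 = Z.
  H_1: rank ker ∂_1 − rank ∂_2 = (18 − 6) − 12 = 0, and ∂_2 has invariant factor 2 > 1, so H_1 = Z/2.
  H_2: rank ker ∂_2 − rank ∂_3 = (12 − 12) − 0 = 0, and there is no ∂_3, so H_2 = 0.

H_0 ≅ Z,  H_1 ≅ Z/2,  H_2 = 0.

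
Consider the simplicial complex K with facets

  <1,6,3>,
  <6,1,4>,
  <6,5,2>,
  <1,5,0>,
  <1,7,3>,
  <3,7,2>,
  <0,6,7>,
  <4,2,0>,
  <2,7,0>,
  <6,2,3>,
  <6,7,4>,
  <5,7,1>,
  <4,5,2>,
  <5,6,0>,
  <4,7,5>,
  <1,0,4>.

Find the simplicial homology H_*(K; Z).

H_0 ≅ Z,  H_1 ≅ Z^2,  H_2 ≅ Z.

We work with the vertex ordering 0 < 1 < 2 < 3 < 4 < 5 < 6 < 7. The simplices of K, each written with vertices in increasing order, are:

  0-simplices (8): [0], [1], [2], [3], [4], [5], [6], [7]
  1-simplices (24): (24 of them)
  2-simplices (16): [0,1,4], [0,1,5], [0,2,4], [0,2,7], [0,5,6], [0,6,7], [1,3,6], [1,3,7], [1,4,6], [1,5,7], [2,3,6], [2,3,7], [2,4,5], [2,5,6], [4,5,7], [4,6,7]

so the chain groups are C_0 ≅ Z^8, C_1 ≅ Z^24, C_2 ≅ Z^16.

Boundary ∂_1: C_1 → C_0 maps an edge to its endpoints' difference, ∂[p,q] = q − p. For instance
  ∂[2,6] = [6] − [2].
As a 8×24 matrix over Z this has rank 7, with invariant factors (1,1,1,1,1,1,1).

The boundary map ∂_2: C_2 → C_1 sends each 2-simplex [p,q,r] to [q,r] − [p,r] + [p,q]. For instance
  ∂[0,5,6] = [5,6] − [0,6] + [0,5],
  ∂[0,2,7] = [2,7] − [0,7] + [0,2].
This gives a 24×16 integer matrix of rank 15; reducing to Smith normal form yields diagonal entries (1,1,1,1,1,1,1,1,1,1,1,1,1,1,1).

Now H_k = ker ∂_k / im ∂_{k+1}, so:

  H_0: rank C_0 − rank ∂_1 = 8 − 7 = 1, and the invariant factors of ∂_1 are all 1, so H_0 ≅ Z.
  H_1: rank ker ∂_1 − rank ∂_2 = (24 − 7) − 15 = 2, and the invariant factors of ∂_2 are all 1, so H_1 ≅ Z^2.
  H_2: rank ker ∂_2 − rank ∂_3 = (16 − 15) − 0 = 1, and there is no ∂_3, so H_2 ≅ Z.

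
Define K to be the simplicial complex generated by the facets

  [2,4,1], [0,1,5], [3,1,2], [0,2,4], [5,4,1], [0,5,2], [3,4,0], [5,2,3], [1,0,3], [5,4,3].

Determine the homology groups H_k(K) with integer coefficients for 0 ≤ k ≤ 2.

H_0 = Z,  H_1 = Z/2,  H_2 = 0.

K has 6 vertices, 15 edges, 10 triangles.
rank ∂_0 = 0, rank ∂_1 = 5 ⇒ b_0 = 6 − 0 − 5 = 1; all invariant factors of ∂_1 are 1 so no torsion. So H_0 = Z.
rank ∂_1 = 5, rank ∂_2 = 10 ⇒ b_1 = 15 − 5 − 10 = 0; ∂_2 has invariant factor(s) [2] giving torsion. So H_1 = Z/2.
rank ∂_2 = 10, rank ∂_3 = 0 ⇒ b_2 = 10 − 10 − 0 = 0. So H_2 = 0.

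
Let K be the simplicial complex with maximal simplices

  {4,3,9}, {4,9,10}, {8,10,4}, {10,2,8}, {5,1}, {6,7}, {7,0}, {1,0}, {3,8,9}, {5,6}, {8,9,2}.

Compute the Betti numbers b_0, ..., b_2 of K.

We work with the vertex ordering 0 < 1 < 2 < 3 < 4 < 5 < 6 < 7 < 8 < 9 < 10. The simplices of K, each written with vertices in increasing order, are:

  0-simplices (11): [0], [1], [2], [3], [4], [5], [6], [7], [8], [9], [10]
  1-simplices (17): [0,1], [0,7], [1,5], [2,8], [2,9], [2,10], [3,4], [3,8], [3,9], [4,8], [4,9], [4,10], [5,6], [6,7], [8,9], [8,10], [9,10]
  2-simplices (6): [2,8,9], [2,8,10], [3,4,9], [3,8,9], [4,8,10], [4,9,10]

giving chain groups C_0 ≅ Z^11, C_1 ≅ Z^17, C_2 ≅ Z^6.

∂_1: C_1 → C_0 is given by ∂[p,q] = [q] − [p]. For instance
  ∂[3,8] = [8] − [3].
As a 11×17 matrix over Z this has rank 9, with invariant factors (1,1,1,1,1,1,1,1,1).

Boundary ∂_2: C_2 → C_1 acts by ∂[p,q,r] = [q,r] − [p,r] + [p,q]. For instance
  ∂[2,8,10] = [8,10] − [2,10] + [2,8],
  ∂[3,8,9] = [8,9] − [3,9] + [3,8].
As a 17×6 matrix over Z this has rank 6, with invariant factors (1,1,1,1,1,1).

Computing H_k = (kernel of ∂_k) / (image of ∂_{k+1}):

  H_0: rank C_0 − rank ∂_1 = 11 − 9 = 2, and the invariant factors of ∂_1 are all 1, so H_0 ≅ Z^2.
  H_1: rank ker ∂_1 − rank ∂_2 = (17 − 9) − 6 = 2, and the invariant factors of ∂_2 are all 1, so H_1 ≅ Z^2.
  H_2: rank ker ∂_2 − rank ∂_3 = (6 − 6) − 0 = 0, and there is no ∂_3, so H_2 ≅ 0.

Hence the Betti numbers are b_0 = 2, b_1 = 2, b_2 = 0.

b_0 = 2, b_1 = 2, b_2 = 0.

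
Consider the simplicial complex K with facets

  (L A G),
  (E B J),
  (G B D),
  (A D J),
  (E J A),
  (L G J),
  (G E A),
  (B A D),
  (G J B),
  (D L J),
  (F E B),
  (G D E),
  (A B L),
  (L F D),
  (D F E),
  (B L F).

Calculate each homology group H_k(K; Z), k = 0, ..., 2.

H_0 = Z,  H_1 = Z^2,  H_2 = Z.

Fix the vertex order A < B < D < E < F < G < J < L and write every simplex with vertices in increasing order. Then dim K = 2 and the simplices of K are:

  0-simplices (8): A, B, D, E, F, G, J, L
  1-simplices (24): AB, AD, AE, AG, AJ, AL, BD, BE, BF, BG, BJ, BL, DE, DF, DG, DJ, DL, EF, EG, EJ, FL, GJ, GL, JL
  2-simplices (16): ABD, ABL, ADJ, AEG, AEJ, AGL, BDG, BEF, BEJ, BFL, BGJ, DEF, DEG, DFL, DJL, GJL

so the chain groups are C_0 ≅ Z^8, C_1 ≅ Z^24, C_2 ≅ Z^16.

The boundary map ∂_1: C_1 → C_0 sends each edge [p,q] (with p < q) to q − p.
This gives a 8×24 integer matrix of rank 7; reducing to Smith normal form yields diagonal entries (1,1,1,1,1,1,1).

The boundary map ∂_2: C_2 → C_1 acts by ∂[p,q,r] = [q,r] − [p,r] + [p,q]. For instance
  ∂DEG = EG − DG + DE,
  ∂BEJ = EJ − BJ + BE.
The resulting 24×16 matrix has rank 15, and its Smith normal form has invariant factors (1,1,1,1,1,1,1,1,1,1,1,1,1,1,1).

Reading off H_k = ker ∂_k / im ∂_{k+1}:

  H_0: rank C_0 − rank ∂_1 = 8 − 7 = 1, and the invariant factors of ∂_1 are all 1, so H_0 = Z.
  H_1: rank ker ∂_1 − rank ∂_2 = (24 − 7) − 15 = 2, and the invariant factors of ∂_2 are all 1, so H_1 = Z^2.
  H_2: rank ker ∂_2 − rank ∂_3 = (16 − 15) − 0 = 1, and there is no ∂_3, so H_2 = Z.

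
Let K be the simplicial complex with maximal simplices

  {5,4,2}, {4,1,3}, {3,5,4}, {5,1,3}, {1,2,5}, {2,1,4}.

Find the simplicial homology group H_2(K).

H_2 ≅ Z.

Take the total order 1 < 2 < 3 < 4 < 5 on the vertex set. Then K (dimension 2) consists of the simplices:

  0-simplices (5): [1], [2], [3], [4], [5]
  1-simplices (9): [1,2], [1,3], [1,4], [1,5], [2,4], [2,5], [3,4], [3,5], [4,5]
  2-simplices (6): [1,2,4], [1,2,5], [1,3,4], [1,3,5], [2,4,5], [3,4,5]

giving chain groups C_0 ≅ Z^5, C_1 ≅ Z^9, C_2 ≅ Z^6.

Boundary ∂_1: C_1 → C_0 maps an edge to its endpoints' difference, ∂[p,q] = q − p. For instance
  ∂[1,2] = [2] − [1].
This gives a 5×9 integer matrix of rank 4; reducing to Smith normal form yields diagonal entries (1,1,1,1).

∂_2: C_2 → C_1 acts by ∂[p,q,r] = [q,r] − [p,r] + [p,q]. For instance
  ∂[3,4,5] = [4,5] − [3,5] + [3,4],
  ∂[1,2,5] = [2,5] − [1,5] + [1,2].
As a 9×6 matrix over Z this has rank 5, with invariant factors (1,1,1,1,1).

Now H_k = ker ∂_k / im ∂_{k+1}, so:

  H_2: rank ker ∂_2 − rank ∂_3 = (6 − 5) − 0 = 1, and there is no ∂_3, so H_2 ≅ Z.

(K is a triangulation of the 2-sphere S^2.)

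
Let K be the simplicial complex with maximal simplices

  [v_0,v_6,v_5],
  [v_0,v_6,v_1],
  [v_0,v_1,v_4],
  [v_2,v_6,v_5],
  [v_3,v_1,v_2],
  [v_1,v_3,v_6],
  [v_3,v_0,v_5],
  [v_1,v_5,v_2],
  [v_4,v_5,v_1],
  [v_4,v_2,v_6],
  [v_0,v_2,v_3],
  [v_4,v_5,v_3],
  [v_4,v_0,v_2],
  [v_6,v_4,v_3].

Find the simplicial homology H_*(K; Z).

Order the vertices as v_0 < v_1 < v_2 < v_3 < v_4 < v_5 < v_6. Listing each simplex with vertices in this order, K has dimension 2 with simplices:

  0-simplices (7): [v_0], [v_1], [v_2], [v_3], [v_4], [v_5], [v_6]
  1-simplices (21): (21 of them)
  2-simplices (14): (14 of them)

giving chain groups C_0 ≅ Z^7, C_1 ≅ Z^21, C_2 ≅ Z^14.

∂_1: C_1 → C_0 sends each edge [p,q] (with p < q) to q − p. For instance
  ∂[v_1,v_4] = [v_4] − [v_1].
This gives a 7×21 integer matrix of rank 6; reducing to Smith normal form yields diagonal entries (1,1,1,1,1,1).

The boundary map ∂_2: C_2 → C_1 acts by ∂[p,q,r] = [q,r] − [p,r] + [p,q]. For instance
  ∂[v_3,v_4,v_6] = [v_4,v_6] − [v_3,v_6] + [v_3,v_4],
  ∂[v_0,v_3,v_5] = [v_3,v_5] − [v_0,v_5] + [v_0,v_3].
The 21×14 boundary matrix has rank 13 and Smith normal form diag(1,1,1,1,1,1,1,1,1,1,1,1,1).

Computing H_k = (kernel of ∂_k) / (image of ∂_{k+1}):

  H_0: rank C_0 − rank ∂_1 = 7 − 6 = 1, and the invariant factors of ∂_1 are all 1, so H_0 = Z.
  H_1: rank ker ∂_1 − rank ∂_2 = (21 − 6) − 13 = 2, and the invariant factors of ∂_2 are all 1, so H_1 = Z^2.
  H_2: rank ker ∂_2 − rank ∂_3 = (14 − 13) − 0 = 1, and there is no ∂_3, so H_2 = Z.

As a check, the Euler characteristic is 7 − 21 + 14 = 0, which agrees with 1 − 2 + 1 = 0.

H_0 = Z,  H_1 = Z^2,  H_2 = Z.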